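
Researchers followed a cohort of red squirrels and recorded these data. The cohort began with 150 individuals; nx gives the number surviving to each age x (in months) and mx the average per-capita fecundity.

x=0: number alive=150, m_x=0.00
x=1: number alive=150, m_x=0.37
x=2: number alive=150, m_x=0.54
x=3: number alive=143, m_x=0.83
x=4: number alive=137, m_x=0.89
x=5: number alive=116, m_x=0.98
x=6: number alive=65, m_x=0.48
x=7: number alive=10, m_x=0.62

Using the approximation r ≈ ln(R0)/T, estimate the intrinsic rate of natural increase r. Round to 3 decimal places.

lx = nx/n0 = nx/150: 1, 1, 1, 0.95333…, 0.91333…, 0.77333…, 0.43333…, 0.06667…
R0 = Σ lx·mx = 0 + 0.37 + 0.54 + 0.79127… + 0.81287… + 0.75787… + 0.208… + 0.04133… = 3.521333…
Σ x·lx·mx = 12.401933…; T = 12.401933…/3.521333… = 3.52194…
r ≈ ln(R0)/T = ln(3.521333…)/3.52194… = 0.35743… → 0.357

0.357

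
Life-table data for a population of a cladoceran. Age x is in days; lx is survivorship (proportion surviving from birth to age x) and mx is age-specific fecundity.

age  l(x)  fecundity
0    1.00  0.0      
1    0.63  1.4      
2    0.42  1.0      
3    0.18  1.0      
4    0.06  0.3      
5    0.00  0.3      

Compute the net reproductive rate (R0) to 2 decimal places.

1.50

lx·mx by age: 0, 0.882, 0.42, 0.18, 0.018, 0
R0 = Σ lx·mx = 1.5 → 1.50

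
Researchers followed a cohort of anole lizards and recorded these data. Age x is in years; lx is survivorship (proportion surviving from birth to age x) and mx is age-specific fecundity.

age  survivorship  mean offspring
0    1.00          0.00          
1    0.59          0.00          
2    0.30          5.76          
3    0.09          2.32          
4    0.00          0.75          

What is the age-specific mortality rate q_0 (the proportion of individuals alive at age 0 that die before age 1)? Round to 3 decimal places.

0.410

q_0 = (l_0 − l_1) / l_0 = (1 − 0.59) / 1
     = 0.41 / 1 = 0.41 → 0.410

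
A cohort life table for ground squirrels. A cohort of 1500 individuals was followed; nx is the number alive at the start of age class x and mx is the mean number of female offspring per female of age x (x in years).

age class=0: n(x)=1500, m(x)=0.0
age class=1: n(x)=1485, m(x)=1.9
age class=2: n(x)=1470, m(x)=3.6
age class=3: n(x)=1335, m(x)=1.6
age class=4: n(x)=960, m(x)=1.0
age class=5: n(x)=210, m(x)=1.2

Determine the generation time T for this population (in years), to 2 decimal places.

2.17

lx = nx/n0 = nx/1500: 1, 0.99, 0.98, 0.89, 0.64, 0.14
lx·mx: 0, 1.881, 3.528, 1.424, 0.64, 0.168 → R0 = 7.641
x·lx·mx: 0, 1.881, 7.056, 4.272, 2.56, 0.84 → Σ = 16.609
T = 16.609 / 7.641 = 2.173668… → 2.17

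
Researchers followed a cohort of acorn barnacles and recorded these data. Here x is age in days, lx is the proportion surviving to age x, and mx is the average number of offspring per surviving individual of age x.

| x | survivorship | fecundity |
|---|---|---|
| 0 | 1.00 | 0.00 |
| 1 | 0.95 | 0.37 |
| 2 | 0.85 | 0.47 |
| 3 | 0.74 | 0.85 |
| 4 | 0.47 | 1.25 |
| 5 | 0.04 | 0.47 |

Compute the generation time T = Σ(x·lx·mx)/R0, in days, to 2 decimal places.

lx·mx: 0, 0.3515, 0.3995, 0.629, 0.5875, 0.0188 → R0 = 1.9863
x·lx·mx: 0, 0.3515, 0.799, 1.887, 2.35, 0.094 → Σ = 5.4815
T = 5.4815 / 1.9863 = 2.759654… → 2.76

2.76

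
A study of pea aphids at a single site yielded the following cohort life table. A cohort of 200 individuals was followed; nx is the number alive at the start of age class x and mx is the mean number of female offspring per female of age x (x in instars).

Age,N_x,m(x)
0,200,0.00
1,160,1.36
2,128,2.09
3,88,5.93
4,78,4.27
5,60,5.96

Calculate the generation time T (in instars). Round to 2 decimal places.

lx = nx/n0 = nx/200: 1, 0.8, 0.64, 0.44, 0.39, 0.3
lx·mx: 0, 1.088, 1.3376, 2.6092, 1.6653, 1.788 → R0 = 8.4881
x·lx·mx: 0, 1.088, 2.6752, 7.8276, 6.6612, 8.94 → Σ = 27.192
T = 27.192 / 8.4881 = 3.203544… → 3.20

3.20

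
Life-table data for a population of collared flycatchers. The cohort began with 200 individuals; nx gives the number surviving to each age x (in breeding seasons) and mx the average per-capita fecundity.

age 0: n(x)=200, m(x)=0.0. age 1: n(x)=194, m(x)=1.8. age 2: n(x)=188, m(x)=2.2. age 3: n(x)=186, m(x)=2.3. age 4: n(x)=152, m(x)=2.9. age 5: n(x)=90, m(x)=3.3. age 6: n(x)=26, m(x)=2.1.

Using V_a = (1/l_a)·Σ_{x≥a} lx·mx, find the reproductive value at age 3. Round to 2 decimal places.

lx = nx/n0 = nx/200: 1, 0.97, 0.94, 0.93, 0.76, 0.45, 0.13
lx·mx for x ≥ 3: 2.139, 2.204, 1.485, 0.273 → sum = 6.101
V_3 = 6.101 / l_3 = 6.101 / 0.93 = 6.560215… → 6.56

6.56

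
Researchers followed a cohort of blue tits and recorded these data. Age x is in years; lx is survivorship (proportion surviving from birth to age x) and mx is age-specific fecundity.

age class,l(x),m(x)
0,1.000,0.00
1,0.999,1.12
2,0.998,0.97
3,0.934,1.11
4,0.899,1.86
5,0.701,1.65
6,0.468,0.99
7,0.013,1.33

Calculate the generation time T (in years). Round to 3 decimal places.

lx·mx: 0, 1.11888, 0.96806, 1.03674, 1.67214, 1.15665, 0.46332, 0.01729 → R0 = 6.43308
x·lx·mx: 0, 1.11888, 1.93612, 3.11022, 6.68856, 5.78325, 2.77992, 0.12103 → Σ = 21.53798
T = 21.53798 / 6.43308 = 3.348004… → 3.348

3.348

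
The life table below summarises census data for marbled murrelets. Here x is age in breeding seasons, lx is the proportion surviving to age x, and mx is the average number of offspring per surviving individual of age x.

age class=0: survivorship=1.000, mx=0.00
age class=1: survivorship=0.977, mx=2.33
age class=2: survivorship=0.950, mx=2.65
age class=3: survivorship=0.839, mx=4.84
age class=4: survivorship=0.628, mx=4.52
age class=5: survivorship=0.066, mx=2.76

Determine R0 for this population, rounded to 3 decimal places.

lx·mx by age: 0, 2.27641, 2.5175, 4.06076, 2.83856, 0.18216
R0 = Σ lx·mx = 11.87539 → 11.875

11.875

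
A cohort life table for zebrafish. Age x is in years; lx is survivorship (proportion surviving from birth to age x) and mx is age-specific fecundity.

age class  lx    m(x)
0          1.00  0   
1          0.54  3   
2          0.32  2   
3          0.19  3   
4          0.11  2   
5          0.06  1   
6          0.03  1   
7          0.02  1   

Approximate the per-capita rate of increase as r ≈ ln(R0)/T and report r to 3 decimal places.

0.595

R0 = Σ lx·mx = 0 + 1.62 + 0.64 + 0.57 + 0.22 + 0.06 + 0.03 + 0.02 = 3.16
Σ x·lx·mx = 6.11; T = 6.11/3.16 = 1.93354…
r ≈ ln(R0)/T = ln(3.16)/1.93354… = 0.59506… → 0.595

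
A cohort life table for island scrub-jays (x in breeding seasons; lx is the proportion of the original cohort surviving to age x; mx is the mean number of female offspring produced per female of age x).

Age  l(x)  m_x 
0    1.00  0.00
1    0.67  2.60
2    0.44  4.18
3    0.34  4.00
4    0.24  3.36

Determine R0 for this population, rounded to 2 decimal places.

5.75

lx·mx by age: 0, 1.742, 1.8392, 1.36, 0.8064
R0 = Σ lx·mx = 5.7476 → 5.75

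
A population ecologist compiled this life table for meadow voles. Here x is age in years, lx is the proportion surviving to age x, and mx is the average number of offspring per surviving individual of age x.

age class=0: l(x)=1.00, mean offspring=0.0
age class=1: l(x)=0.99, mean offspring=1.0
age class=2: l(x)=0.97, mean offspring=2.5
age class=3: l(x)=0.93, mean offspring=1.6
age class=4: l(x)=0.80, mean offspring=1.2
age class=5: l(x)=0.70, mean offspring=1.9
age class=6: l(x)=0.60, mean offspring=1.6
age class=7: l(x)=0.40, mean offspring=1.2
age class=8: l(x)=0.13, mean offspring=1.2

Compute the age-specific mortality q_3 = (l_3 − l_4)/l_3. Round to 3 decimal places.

0.140

q_3 = (l_3 − l_4) / l_3 = (0.93 − 0.8) / 0.93
     = 0.13 / 0.93 = 0.139785… → 0.140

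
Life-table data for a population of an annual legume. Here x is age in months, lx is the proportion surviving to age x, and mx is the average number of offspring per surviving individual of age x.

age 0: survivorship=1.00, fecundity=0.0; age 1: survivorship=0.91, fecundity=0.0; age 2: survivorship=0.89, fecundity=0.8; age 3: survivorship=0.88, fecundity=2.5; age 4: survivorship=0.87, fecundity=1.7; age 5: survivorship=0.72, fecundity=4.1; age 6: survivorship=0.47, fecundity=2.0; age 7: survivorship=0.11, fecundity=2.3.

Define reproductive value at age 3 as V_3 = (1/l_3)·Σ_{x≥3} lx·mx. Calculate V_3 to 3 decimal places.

lx·mx for x ≥ 3: 2.2, 1.479, 2.952, 0.94, 0.253 → sum = 7.824
V_3 = 7.824 / l_3 = 7.824 / 0.88 = 8.890909… → 8.891

8.891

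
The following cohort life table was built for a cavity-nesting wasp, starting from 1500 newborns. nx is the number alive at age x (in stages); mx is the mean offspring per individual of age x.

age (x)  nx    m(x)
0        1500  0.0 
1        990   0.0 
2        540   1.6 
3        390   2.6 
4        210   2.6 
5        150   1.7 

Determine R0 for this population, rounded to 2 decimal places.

1.79

lx = nx/n0 = nx/1500: 1, 0.66, 0.36, 0.26, 0.14, 0.1
lx·mx by age: 0, 0, 0.576, 0.676, 0.364, 0.17
R0 = Σ lx·mx = 1.786 → 1.79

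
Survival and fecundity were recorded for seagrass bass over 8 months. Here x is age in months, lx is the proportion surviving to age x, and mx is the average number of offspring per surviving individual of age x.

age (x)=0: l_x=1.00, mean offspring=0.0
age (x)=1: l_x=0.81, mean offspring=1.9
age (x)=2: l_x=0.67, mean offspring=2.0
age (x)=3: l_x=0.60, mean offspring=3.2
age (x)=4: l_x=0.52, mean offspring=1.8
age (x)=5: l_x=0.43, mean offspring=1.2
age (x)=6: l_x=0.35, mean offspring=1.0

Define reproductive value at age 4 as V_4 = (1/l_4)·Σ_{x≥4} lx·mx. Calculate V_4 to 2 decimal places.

lx·mx for x ≥ 4: 0.936, 0.516, 0.35 → sum = 1.802
V_4 = 1.802 / l_4 = 1.802 / 0.52 = 3.465385… → 3.47

3.47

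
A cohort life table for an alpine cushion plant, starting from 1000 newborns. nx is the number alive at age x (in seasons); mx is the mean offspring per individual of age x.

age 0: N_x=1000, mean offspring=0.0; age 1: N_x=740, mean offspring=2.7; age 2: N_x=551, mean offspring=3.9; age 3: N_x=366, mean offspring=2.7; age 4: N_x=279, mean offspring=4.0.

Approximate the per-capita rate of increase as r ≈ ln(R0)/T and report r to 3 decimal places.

lx = nx/n0 = nx/1000: 1, 0.74, 0.551, 0.366, 0.279
R0 = Σ lx·mx = 0 + 1.998 + 2.1489 + 0.9882 + 1.116 = 6.2511
Σ x·lx·mx = 13.7244; T = 13.7244/6.2511 = 2.19552…
r ≈ ln(R0)/T = ln(6.2511)/2.19552… = 0.83477… → 0.835

0.835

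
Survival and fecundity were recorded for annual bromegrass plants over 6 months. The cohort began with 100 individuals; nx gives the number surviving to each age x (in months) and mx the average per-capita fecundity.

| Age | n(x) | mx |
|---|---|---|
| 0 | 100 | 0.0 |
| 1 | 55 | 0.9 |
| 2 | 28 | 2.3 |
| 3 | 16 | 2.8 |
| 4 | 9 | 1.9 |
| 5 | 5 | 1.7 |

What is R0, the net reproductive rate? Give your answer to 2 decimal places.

1.84

lx = nx/n0 = nx/100: 1, 0.55, 0.28, 0.16, 0.09, 0.05
lx·mx by age: 0, 0.495, 0.644, 0.448, 0.171, 0.085
R0 = Σ lx·mx = 1.843 → 1.84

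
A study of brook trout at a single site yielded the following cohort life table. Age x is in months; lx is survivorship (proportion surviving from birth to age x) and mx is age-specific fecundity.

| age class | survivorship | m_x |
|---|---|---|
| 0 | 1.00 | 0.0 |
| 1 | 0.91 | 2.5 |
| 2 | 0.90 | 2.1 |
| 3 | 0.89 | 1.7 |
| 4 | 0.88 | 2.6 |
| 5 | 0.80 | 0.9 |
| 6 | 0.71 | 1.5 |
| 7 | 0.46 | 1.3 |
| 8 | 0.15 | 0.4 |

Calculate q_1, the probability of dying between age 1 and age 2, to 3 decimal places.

q_1 = (l_1 − l_2) / l_1 = (0.91 − 0.9) / 0.91
     = 0.01 / 0.91 = 0.010989… → 0.011

0.011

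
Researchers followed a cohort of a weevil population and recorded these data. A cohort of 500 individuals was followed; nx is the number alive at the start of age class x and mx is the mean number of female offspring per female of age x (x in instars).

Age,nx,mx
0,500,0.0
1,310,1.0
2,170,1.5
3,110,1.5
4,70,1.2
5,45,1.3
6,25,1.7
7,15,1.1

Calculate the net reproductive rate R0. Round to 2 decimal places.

1.86

lx = nx/n0 = nx/500: 1, 0.62, 0.34, 0.22, 0.14, 0.09, 0.05, 0.03
lx·mx by age: 0, 0.62, 0.51, 0.33, 0.168, 0.117, 0.085, 0.033
R0 = Σ lx·mx = 1.863 → 1.86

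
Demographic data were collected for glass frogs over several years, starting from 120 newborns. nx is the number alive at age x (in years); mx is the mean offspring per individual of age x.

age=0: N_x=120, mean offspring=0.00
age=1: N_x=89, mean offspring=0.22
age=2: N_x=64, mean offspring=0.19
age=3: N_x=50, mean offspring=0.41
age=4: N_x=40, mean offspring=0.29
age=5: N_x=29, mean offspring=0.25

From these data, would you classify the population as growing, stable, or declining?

declining

lx = nx/n0 = nx/120: 1, 0.74167…, 0.53333…, 0.41667…, 0.33333…, 0.24167…
R0 = Σ lx·mx = 0 + 0.163167… + 0.101333… + 0.170833… + 0.096667… + 0.060417… = 0.592417…
R0 < 1, so the population is declining.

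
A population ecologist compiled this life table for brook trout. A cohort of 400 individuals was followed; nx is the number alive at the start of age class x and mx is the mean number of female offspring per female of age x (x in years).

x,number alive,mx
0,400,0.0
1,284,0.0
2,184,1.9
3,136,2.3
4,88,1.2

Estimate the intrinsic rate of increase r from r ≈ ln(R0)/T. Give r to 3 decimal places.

lx = nx/n0 = nx/400: 1, 0.71, 0.46, 0.34, 0.22
R0 = Σ lx·mx = 0 + 0 + 0.874 + 0.782 + 0.264 = 1.92
Σ x·lx·mx = 5.15; T = 5.15/1.92 = 2.68229…
r ≈ ln(R0)/T = ln(1.92)/2.68229… = 0.2432… → 0.243

0.243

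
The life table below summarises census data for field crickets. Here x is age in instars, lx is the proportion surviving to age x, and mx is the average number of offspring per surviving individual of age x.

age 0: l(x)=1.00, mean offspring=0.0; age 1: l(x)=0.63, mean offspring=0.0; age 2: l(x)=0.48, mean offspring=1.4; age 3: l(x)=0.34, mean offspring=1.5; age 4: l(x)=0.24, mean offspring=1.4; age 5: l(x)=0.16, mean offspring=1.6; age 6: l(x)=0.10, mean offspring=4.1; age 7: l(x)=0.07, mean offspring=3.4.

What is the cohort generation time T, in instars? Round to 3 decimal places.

3.974

lx·mx: 0, 0, 0.672, 0.51, 0.336, 0.256, 0.41, 0.238 → R0 = 2.422
x·lx·mx: 0, 0, 1.344, 1.53, 1.344, 1.28, 2.46, 1.666 → Σ = 9.624
T = 9.624 / 2.422 = 3.973576… → 3.974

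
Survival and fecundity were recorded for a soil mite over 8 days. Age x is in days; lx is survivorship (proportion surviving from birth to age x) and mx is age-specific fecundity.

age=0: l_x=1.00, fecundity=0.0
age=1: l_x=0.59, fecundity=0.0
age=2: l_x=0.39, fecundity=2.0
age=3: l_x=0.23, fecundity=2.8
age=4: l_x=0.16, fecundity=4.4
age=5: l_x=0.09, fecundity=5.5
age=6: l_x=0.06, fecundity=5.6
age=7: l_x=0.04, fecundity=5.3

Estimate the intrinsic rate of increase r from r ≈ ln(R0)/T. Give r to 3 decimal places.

0.298

R0 = Σ lx·mx = 0 + 0 + 0.78 + 0.644 + 0.704 + 0.495 + 0.336 + 0.212 = 3.171
Σ x·lx·mx = 12.283; T = 12.283/3.171 = 3.87354…
r ≈ ln(R0)/T = ln(3.171)/3.87354… = 0.29793… → 0.298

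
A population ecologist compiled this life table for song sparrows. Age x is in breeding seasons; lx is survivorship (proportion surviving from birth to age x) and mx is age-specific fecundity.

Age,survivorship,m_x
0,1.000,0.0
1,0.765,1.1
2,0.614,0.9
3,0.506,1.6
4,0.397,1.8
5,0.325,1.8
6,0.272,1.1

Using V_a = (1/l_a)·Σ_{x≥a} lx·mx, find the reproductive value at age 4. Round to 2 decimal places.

4.03

lx·mx for x ≥ 4: 0.7146, 0.585, 0.2992 → sum = 1.5988
V_4 = 1.5988 / l_4 = 1.5988 / 0.397 = 4.027204… → 4.03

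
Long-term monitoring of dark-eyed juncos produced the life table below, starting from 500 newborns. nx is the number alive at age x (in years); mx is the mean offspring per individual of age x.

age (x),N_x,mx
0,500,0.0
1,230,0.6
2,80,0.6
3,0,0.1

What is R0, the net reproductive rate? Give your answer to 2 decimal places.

0.37

lx = nx/n0 = nx/500: 1, 0.46, 0.16, 0
lx·mx by age: 0, 0.276, 0.096, 0
R0 = Σ lx·mx = 0.372 → 0.37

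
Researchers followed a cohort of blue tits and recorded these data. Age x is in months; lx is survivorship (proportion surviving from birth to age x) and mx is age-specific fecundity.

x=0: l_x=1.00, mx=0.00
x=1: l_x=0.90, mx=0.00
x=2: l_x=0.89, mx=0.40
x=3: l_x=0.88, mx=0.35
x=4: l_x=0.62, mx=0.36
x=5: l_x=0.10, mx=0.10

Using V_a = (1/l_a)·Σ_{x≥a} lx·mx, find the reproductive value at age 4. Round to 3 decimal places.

lx·mx for x ≥ 4: 0.2232, 0.01 → sum = 0.2332
V_4 = 0.2332 / l_4 = 0.2332 / 0.62 = 0.376129… → 0.376

0.376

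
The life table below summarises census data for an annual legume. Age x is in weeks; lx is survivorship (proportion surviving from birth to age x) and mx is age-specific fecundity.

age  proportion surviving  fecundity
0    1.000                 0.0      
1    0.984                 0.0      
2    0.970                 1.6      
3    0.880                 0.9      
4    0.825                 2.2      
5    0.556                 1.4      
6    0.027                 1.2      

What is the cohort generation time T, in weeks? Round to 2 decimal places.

3.39

lx·mx: 0, 0, 1.552, 0.792, 1.815, 0.7784, 0.0324 → R0 = 4.9698
x·lx·mx: 0, 0, 3.104, 2.376, 7.26, 3.892, 0.1944 → Σ = 16.8264
T = 16.8264 / 4.9698 = 3.38573… → 3.39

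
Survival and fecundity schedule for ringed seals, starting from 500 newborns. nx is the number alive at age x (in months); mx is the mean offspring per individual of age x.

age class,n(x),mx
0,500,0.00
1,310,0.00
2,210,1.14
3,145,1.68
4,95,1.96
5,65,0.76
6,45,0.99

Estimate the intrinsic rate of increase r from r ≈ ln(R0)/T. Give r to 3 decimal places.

lx = nx/n0 = nx/500: 1, 0.62, 0.42, 0.29, 0.19, 0.13, 0.09
R0 = Σ lx·mx = 0 + 0 + 0.4788 + 0.4872 + 0.3724 + 0.0988 + 0.0891 = 1.5263
Σ x·lx·mx = 4.9374; T = 4.9374/1.5263 = 3.23488…
r ≈ ln(R0)/T = ln(1.5263)/3.23488… = 0.13071… → 0.131

0.131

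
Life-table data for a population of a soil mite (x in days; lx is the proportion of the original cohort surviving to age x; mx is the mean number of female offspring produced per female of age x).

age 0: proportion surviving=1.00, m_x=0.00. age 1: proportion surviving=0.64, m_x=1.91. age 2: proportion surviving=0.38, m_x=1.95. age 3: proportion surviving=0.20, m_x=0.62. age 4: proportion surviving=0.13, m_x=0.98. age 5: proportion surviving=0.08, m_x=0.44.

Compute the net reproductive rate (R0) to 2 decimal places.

lx·mx by age: 0, 1.2224, 0.741, 0.124, 0.1274, 0.0352
R0 = Σ lx·mx = 2.25 → 2.25

2.25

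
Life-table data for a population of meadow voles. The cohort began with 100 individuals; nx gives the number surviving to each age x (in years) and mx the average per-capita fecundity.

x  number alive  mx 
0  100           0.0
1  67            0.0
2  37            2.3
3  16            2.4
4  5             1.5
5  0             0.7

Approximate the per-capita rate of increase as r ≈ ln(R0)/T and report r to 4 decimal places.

0.1122

lx = nx/n0 = nx/100: 1, 0.67, 0.37, 0.16, 0.05, 0
R0 = Σ lx·mx = 0 + 0 + 0.851 + 0.384 + 0.075 + 0 = 1.31
Σ x·lx·mx = 3.154; T = 3.154/1.31 = 2.40763…
r ≈ ln(R0)/T = ln(1.31)/2.40763… = 0.112155… → 0.1122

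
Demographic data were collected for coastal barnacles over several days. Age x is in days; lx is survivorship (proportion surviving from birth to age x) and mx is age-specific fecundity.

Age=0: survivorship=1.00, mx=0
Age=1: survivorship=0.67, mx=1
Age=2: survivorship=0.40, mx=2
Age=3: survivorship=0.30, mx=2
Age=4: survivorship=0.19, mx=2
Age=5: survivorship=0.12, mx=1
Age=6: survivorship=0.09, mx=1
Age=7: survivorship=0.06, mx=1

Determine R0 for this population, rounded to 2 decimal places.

2.72

lx·mx by age: 0, 0.67, 0.8, 0.6, 0.38, 0.12, 0.09, 0.06
R0 = Σ lx·mx = 2.72 → 2.72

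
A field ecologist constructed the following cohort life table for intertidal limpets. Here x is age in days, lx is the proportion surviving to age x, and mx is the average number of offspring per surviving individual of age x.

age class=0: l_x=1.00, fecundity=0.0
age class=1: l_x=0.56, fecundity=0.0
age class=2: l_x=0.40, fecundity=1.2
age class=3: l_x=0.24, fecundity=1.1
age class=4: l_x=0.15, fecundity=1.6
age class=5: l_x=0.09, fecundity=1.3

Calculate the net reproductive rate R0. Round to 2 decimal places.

1.10

lx·mx by age: 0, 0, 0.48, 0.264, 0.24, 0.117
R0 = Σ lx·mx = 1.101 → 1.10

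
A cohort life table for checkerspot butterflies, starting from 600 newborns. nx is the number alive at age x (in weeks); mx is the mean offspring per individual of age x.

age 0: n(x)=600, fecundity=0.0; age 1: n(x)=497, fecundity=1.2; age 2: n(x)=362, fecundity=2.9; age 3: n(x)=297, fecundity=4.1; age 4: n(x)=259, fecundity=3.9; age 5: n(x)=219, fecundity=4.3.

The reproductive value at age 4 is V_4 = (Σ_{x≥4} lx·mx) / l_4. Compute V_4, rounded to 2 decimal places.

lx = nx/n0 = nx/600: 1, 0.82833…, 0.60333…, 0.495, 0.43167…, 0.365
lx·mx for x ≥ 4: 1.6835…, 1.5695 → sum = 3.253…
V_4 = 3.253… / l_4 = 3.253… / 0.431667… = 7.535907… → 7.54

7.54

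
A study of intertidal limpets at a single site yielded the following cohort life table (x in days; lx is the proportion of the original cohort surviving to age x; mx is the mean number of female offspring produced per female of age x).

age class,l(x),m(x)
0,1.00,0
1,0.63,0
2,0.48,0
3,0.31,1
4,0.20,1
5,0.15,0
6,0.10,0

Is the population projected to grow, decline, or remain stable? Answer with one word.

R0 = Σ lx·mx = 0 + 0 + 0 + 0.31 + 0.2 + 0 + 0 = 0.51
R0 < 1, so the population is declining.

declining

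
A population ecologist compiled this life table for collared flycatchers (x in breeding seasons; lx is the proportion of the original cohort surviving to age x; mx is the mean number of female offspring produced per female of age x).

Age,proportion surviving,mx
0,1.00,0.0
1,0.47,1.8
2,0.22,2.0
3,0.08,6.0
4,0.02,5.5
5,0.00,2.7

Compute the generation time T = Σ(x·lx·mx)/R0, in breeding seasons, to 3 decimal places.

1.922

lx·mx: 0, 0.846, 0.44, 0.48, 0.11, 0 → R0 = 1.876
x·lx·mx: 0, 0.846, 0.88, 1.44, 0.44, 0 → Σ = 3.606
T = 3.606 / 1.876 = 1.922175… → 1.922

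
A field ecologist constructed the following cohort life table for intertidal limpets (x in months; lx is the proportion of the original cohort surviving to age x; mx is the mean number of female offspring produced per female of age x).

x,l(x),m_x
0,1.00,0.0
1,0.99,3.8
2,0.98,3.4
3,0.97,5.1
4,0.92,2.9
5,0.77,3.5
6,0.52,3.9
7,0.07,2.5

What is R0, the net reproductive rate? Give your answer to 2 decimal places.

19.61

lx·mx by age: 0, 3.762, 3.332, 4.947, 2.668, 2.695, 2.028, 0.175
R0 = Σ lx·mx = 19.607 → 19.61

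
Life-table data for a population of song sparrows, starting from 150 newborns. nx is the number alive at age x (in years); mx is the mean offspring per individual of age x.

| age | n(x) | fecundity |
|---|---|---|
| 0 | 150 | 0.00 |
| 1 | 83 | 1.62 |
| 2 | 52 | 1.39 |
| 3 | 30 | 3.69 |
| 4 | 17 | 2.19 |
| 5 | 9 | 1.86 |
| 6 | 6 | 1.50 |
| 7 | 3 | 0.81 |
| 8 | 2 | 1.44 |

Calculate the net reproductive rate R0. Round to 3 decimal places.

2.571

lx = nx/n0 = nx/150: 1, 0.55333…, 0.34667…, 0.2, 0.11333…, 0.06, 0.04, 0.02, 0.01333…
lx·mx by age: 0, 0.8964…, 0.481867…, 0.738, 0.2482…, 0.1116, 0.06, 0.0162, 0.0192…
R0 = Σ lx·mx = 2.571467… → 2.571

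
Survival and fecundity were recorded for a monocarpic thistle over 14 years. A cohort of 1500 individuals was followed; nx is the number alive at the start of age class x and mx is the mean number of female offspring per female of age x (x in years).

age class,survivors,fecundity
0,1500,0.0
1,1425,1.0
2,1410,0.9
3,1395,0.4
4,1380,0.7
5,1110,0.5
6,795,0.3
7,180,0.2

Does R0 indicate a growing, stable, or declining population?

lx = nx/n0 = nx/1500: 1, 0.95, 0.94, 0.93, 0.92, 0.74, 0.53, 0.12
R0 = Σ lx·mx = 0 + 0.95 + 0.846 + 0.372 + 0.644 + 0.37 + 0.159 + 0.024 = 3.365
R0 > 1, so the population is growing.

growing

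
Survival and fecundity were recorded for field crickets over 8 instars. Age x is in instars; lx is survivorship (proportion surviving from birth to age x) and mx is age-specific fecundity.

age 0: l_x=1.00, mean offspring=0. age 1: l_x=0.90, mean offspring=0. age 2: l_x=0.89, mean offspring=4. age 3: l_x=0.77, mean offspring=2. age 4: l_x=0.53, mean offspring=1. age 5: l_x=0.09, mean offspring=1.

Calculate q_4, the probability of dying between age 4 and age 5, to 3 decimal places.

q_4 = (l_4 − l_5) / l_4 = (0.53 − 0.09) / 0.53
     = 0.44 / 0.53 = 0.830189… → 0.830

0.830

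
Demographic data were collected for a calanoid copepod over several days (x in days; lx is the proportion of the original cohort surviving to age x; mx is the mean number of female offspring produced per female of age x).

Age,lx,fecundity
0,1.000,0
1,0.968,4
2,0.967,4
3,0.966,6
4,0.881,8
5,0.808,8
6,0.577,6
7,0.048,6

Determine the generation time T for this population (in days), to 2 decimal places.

lx·mx: 0, 3.872, 3.868, 5.796, 7.048, 6.464, 3.462, 0.288 → R0 = 30.798
x·lx·mx: 0, 3.872, 7.736, 17.388, 28.192, 32.32, 20.772, 2.016 → Σ = 112.296
T = 112.296 / 30.798 = 3.646211… → 3.65

3.65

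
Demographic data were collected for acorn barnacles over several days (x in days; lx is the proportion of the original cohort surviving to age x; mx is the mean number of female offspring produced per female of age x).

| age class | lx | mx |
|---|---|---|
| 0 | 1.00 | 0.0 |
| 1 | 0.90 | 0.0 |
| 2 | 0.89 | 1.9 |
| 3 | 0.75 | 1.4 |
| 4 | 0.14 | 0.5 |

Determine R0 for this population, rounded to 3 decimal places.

lx·mx by age: 0, 0, 1.691, 1.05, 0.07
R0 = Σ lx·mx = 2.811 → 2.811

2.811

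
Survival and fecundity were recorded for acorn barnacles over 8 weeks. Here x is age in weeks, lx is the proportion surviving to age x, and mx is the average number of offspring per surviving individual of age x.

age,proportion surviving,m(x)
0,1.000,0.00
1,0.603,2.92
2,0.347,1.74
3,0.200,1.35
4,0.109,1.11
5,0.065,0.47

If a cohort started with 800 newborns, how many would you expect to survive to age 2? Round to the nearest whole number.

Expected survivors = N0 · l_2 = 800 × 0.347 = 277.6 → 278

278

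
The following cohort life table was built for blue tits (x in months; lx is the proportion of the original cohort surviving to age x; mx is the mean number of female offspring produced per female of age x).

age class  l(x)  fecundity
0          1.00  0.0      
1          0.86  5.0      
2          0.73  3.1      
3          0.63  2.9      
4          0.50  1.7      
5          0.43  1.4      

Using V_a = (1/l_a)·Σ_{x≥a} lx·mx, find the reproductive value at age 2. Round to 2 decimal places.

lx·mx for x ≥ 2: 2.263, 1.827, 0.85, 0.602 → sum = 5.542
V_2 = 5.542 / l_2 = 5.542 / 0.73 = 7.591781… → 7.59

7.59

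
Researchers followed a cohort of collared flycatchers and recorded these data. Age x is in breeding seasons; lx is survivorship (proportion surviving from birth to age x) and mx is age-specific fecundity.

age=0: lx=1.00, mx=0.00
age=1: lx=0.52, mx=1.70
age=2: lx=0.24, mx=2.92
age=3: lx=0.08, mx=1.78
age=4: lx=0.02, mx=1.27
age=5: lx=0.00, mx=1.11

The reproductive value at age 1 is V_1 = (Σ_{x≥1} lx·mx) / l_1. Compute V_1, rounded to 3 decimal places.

lx·mx for x ≥ 1: 0.884, 0.7008, 0.1424, 0.0254, 0 → sum = 1.7526
V_1 = 1.7526 / l_1 = 1.7526 / 0.52 = 3.370385… → 3.370

3.370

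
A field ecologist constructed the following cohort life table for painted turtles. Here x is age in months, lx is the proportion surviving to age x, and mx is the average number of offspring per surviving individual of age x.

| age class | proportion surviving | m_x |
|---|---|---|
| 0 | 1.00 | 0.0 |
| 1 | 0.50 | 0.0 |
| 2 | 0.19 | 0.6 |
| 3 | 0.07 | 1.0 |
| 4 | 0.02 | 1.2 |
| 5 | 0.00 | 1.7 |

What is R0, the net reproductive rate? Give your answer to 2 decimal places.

lx·mx by age: 0, 0, 0.114, 0.07, 0.024, 0
R0 = Σ lx·mx = 0.208 → 0.21

0.21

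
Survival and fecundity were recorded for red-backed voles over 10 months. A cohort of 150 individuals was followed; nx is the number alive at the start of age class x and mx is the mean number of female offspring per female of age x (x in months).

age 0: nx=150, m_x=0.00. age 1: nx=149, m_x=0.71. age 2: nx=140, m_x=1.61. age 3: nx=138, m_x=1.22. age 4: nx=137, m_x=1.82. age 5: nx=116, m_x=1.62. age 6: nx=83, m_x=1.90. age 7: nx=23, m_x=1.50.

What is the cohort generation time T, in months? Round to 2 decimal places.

lx = nx/n0 = nx/150: 1, 0.99333…, 0.93333…, 0.92, 0.91333…, 0.77333…, 0.55333…, 0.15333…
lx·mx: 0, 0.705267…, 1.502667…, 1.1224, 1.662267…, 1.2528…, 1.051333…, 0.23… → R0 = 7.526733…
x·lx·mx: 0, 0.705267…, 3.005333…, 3.3672, 6.649067…, 6.264…, 6.308…, 1.61… → Σ = 27.908867…
T = 27.908867… / 7.526733… = 3.707965… → 3.71

3.71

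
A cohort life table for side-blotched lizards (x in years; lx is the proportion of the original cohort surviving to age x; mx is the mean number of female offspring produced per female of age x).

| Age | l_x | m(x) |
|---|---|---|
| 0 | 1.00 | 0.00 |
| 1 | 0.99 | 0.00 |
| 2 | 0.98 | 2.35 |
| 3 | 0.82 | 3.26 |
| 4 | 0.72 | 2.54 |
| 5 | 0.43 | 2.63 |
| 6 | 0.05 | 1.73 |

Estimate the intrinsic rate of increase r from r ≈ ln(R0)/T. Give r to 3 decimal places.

R0 = Σ lx·mx = 0 + 0 + 2.303 + 2.6732 + 1.8288 + 1.1309 + 0.0865 = 8.0224
Σ x·lx·mx = 26.1143; T = 26.1143/8.0224 = 3.25517…
r ≈ ln(R0)/T = ln(8.0224)/3.25517… = 0.63967… → 0.640

0.640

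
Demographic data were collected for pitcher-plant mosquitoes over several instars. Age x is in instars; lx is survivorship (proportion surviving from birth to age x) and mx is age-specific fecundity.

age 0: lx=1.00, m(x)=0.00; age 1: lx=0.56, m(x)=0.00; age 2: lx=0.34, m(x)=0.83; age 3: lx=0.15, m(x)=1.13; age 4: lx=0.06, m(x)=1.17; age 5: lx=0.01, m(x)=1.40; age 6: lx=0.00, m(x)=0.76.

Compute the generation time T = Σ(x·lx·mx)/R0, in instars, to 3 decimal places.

2.657

lx·mx: 0, 0, 0.2822, 0.1695, 0.0702, 0.014, 0 → R0 = 0.5359
x·lx·mx: 0, 0, 0.5644, 0.5085, 0.2808, 0.07, 0 → Σ = 1.4237
T = 1.4237 / 0.5359 = 2.656652… → 2.657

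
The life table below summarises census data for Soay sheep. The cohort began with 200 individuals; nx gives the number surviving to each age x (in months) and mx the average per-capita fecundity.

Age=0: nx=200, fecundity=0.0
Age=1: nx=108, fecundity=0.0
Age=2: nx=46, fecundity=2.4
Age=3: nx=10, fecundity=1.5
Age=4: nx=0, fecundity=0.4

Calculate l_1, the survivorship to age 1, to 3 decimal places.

l_1 = n_1/n_0 = 108/200 = 0.54 → 0.540

0.540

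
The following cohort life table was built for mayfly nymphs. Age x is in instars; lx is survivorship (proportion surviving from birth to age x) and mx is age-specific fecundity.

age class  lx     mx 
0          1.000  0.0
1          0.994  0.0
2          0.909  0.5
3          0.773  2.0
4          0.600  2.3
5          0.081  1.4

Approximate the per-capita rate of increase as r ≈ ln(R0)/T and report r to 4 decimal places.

0.3757

R0 = Σ lx·mx = 0 + 0 + 0.4545 + 1.546 + 1.38 + 0.1134 = 3.4939
Σ x·lx·mx = 11.634; T = 11.634/3.4939 = 3.3298…
r ≈ ln(R0)/T = ln(3.4939)/3.3298… = 0.375703… → 0.3757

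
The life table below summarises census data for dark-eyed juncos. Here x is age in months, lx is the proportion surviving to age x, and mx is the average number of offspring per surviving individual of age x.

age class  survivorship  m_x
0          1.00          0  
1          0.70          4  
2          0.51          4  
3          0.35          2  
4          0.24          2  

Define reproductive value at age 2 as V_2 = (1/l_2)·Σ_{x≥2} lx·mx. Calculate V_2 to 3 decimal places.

6.314

lx·mx for x ≥ 2: 2.04, 0.7, 0.48 → sum = 3.22
V_2 = 3.22 / l_2 = 3.22 / 0.51 = 6.313725… → 6.314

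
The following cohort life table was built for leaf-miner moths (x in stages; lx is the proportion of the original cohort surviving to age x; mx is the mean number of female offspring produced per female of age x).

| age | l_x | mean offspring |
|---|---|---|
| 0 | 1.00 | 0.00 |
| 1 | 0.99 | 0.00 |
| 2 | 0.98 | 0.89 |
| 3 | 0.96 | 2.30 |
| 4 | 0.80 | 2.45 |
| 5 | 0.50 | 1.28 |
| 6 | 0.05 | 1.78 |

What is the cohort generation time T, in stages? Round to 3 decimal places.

lx·mx: 0, 0, 0.8722, 2.208, 1.96, 0.64, 0.089 → R0 = 5.7692
x·lx·mx: 0, 0, 1.7444, 6.624, 7.84, 3.2, 0.534 → Σ = 19.9424
T = 19.9424 / 5.7692 = 3.456701… → 3.457

3.457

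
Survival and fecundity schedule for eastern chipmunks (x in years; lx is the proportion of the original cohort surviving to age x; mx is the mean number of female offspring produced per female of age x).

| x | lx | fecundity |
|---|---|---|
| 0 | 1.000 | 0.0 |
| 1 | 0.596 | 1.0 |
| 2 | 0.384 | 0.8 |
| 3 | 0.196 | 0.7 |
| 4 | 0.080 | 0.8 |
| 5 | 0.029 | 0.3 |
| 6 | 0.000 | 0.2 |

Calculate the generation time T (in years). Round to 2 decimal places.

1.73

lx·mx: 0, 0.596, 0.3072, 0.1372, 0.064, 0.0087, 0 → R0 = 1.1131
x·lx·mx: 0, 0.596, 0.6144, 0.4116, 0.256, 0.0435, 0 → Σ = 1.9215
T = 1.9215 / 1.1131 = 1.72626… → 1.73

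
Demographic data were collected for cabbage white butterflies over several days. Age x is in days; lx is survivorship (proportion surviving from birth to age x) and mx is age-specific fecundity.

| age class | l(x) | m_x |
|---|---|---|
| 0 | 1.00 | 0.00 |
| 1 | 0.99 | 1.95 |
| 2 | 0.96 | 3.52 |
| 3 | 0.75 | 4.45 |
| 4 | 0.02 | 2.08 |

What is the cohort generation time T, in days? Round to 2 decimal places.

2.17

lx·mx: 0, 1.9305, 3.3792, 3.3375, 0.0416 → R0 = 8.6888
x·lx·mx: 0, 1.9305, 6.7584, 10.0125, 0.1664 → Σ = 18.8678
T = 18.8678 / 8.6888 = 2.171508… → 2.17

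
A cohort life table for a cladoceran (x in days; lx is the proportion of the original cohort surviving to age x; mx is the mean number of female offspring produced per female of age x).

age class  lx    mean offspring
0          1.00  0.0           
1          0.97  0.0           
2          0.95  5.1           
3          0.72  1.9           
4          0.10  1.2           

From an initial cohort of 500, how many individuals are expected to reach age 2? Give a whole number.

475

Expected survivors = N0 · l_2 = 500 × 0.95 = 475 → 475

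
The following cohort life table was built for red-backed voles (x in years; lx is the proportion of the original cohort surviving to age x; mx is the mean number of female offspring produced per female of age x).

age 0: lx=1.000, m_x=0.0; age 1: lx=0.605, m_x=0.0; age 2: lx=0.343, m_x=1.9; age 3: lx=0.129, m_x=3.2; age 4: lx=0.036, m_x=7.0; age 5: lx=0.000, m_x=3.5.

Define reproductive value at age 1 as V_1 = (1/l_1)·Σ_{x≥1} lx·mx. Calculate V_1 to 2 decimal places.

lx·mx for x ≥ 1: 0, 0.6517, 0.4128, 0.252, 0 → sum = 1.3165
V_1 = 1.3165 / l_1 = 1.3165 / 0.605 = 2.176033… → 2.18

2.18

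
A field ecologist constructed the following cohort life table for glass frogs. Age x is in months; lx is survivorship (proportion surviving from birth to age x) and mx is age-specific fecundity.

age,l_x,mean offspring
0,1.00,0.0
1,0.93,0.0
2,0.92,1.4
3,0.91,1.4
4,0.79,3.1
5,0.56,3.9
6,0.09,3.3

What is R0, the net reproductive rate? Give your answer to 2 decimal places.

lx·mx by age: 0, 0, 1.288, 1.274, 2.449, 2.184, 0.297
R0 = Σ lx·mx = 7.492 → 7.49

7.49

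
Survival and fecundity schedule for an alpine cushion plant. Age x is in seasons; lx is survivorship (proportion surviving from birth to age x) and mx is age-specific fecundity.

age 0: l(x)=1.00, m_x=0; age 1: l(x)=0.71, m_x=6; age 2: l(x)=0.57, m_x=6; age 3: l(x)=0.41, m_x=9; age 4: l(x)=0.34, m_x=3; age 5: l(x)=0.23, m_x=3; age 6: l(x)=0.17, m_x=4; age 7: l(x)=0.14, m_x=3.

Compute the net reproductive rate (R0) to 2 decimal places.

14.18

lx·mx by age: 0, 4.26, 3.42, 3.69, 1.02, 0.69, 0.68, 0.42
R0 = Σ lx·mx = 14.18 → 14.18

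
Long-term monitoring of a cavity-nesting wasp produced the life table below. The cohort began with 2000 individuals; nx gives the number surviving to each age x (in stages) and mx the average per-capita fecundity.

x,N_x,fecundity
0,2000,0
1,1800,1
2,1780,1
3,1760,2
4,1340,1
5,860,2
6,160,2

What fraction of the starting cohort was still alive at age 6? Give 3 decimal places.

0.080

l_6 = n_6/n_0 = 160/2000 = 0.08 → 0.080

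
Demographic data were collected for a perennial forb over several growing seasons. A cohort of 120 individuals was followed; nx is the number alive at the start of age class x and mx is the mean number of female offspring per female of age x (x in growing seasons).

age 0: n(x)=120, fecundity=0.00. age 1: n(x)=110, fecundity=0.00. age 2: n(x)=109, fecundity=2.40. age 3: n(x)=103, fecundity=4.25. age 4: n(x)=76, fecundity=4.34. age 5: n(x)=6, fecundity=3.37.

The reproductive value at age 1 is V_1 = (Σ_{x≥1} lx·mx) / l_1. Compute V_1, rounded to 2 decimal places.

9.54

lx = nx/n0 = nx/120: 1, 0.91667…, 0.90833…, 0.85833…, 0.63333…, 0.05
lx·mx for x ≥ 1: 0, 2.18…, 3.647917…, 2.748667…, 0.1685 → sum = 8.745083…
V_1 = 8.745083… / l_1 = 8.745083… / 0.916667… = 9.540091… → 9.54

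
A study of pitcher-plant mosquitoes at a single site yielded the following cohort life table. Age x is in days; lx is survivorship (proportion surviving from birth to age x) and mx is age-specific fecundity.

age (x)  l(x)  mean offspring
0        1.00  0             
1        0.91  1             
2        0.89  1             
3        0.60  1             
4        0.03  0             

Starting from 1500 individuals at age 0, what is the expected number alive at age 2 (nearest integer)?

Expected survivors = N0 · l_2 = 1500 × 0.89 = 1335 → 1335

1335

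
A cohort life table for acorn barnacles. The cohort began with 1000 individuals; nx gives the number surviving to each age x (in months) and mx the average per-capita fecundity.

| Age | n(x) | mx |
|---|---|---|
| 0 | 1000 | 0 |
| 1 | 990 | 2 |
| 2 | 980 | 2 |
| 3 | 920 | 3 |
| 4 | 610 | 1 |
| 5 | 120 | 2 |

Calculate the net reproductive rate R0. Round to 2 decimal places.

lx = nx/n0 = nx/1000: 1, 0.99, 0.98, 0.92, 0.61, 0.12
lx·mx by age: 0, 1.98, 1.96, 2.76, 0.61, 0.24
R0 = Σ lx·mx = 7.55 → 7.55

7.55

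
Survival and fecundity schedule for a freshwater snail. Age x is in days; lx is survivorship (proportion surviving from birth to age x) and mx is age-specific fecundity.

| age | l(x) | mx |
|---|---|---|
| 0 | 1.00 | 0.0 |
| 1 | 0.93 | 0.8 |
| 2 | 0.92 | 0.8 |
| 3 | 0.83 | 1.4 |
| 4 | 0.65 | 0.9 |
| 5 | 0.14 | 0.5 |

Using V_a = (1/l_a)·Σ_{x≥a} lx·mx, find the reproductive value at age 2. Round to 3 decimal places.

lx·mx for x ≥ 2: 0.736, 1.162, 0.585, 0.07 → sum = 2.553
V_2 = 2.553 / l_2 = 2.553 / 0.92 = 2.775 → 2.775

2.775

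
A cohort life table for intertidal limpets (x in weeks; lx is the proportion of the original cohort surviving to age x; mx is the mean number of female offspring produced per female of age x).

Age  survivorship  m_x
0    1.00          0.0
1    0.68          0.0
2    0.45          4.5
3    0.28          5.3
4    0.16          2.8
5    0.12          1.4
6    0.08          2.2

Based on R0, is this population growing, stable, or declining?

growing

R0 = Σ lx·mx = 0 + 0 + 2.025 + 1.484 + 0.448 + 0.168 + 0.176 = 4.301
R0 > 1, so the population is growing.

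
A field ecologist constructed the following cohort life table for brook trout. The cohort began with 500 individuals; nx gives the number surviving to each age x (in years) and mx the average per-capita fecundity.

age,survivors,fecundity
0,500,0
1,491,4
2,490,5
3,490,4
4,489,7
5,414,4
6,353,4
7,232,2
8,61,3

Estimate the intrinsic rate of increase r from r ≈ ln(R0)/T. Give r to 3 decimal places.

0.930

lx = nx/n0 = nx/500: 1, 0.982, 0.98, 0.98, 0.978, 0.828, 0.706, 0.464, 0.122
R0 = Σ lx·mx = 0 + 3.928 + 4.9 + 3.92 + 6.846 + 3.312 + 2.824 + 0.928 + 0.366 = 27.024
Σ x·lx·mx = 95.8; T = 95.8/27.024 = 3.545…
r ≈ ln(R0)/T = ln(27.024)/3.545… = 0.92997… → 0.930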